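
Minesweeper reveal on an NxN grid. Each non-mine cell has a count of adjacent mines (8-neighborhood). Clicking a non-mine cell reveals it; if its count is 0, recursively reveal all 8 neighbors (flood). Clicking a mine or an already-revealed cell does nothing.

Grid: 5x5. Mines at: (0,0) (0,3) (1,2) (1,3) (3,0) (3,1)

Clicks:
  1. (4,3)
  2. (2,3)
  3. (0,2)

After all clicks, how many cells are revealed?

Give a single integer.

Answer: 10

Derivation:
Click 1 (4,3) count=0: revealed 9 new [(2,2) (2,3) (2,4) (3,2) (3,3) (3,4) (4,2) (4,3) (4,4)] -> total=9
Click 2 (2,3) count=2: revealed 0 new [(none)] -> total=9
Click 3 (0,2) count=3: revealed 1 new [(0,2)] -> total=10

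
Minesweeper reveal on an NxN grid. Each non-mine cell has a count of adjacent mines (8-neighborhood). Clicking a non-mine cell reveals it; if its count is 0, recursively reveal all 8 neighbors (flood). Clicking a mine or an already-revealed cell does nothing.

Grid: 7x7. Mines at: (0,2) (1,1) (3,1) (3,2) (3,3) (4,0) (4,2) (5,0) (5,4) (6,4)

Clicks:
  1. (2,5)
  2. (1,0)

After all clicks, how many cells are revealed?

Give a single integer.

Click 1 (2,5) count=0: revealed 22 new [(0,3) (0,4) (0,5) (0,6) (1,3) (1,4) (1,5) (1,6) (2,3) (2,4) (2,5) (2,6) (3,4) (3,5) (3,6) (4,4) (4,5) (4,6) (5,5) (5,6) (6,5) (6,6)] -> total=22
Click 2 (1,0) count=1: revealed 1 new [(1,0)] -> total=23

Answer: 23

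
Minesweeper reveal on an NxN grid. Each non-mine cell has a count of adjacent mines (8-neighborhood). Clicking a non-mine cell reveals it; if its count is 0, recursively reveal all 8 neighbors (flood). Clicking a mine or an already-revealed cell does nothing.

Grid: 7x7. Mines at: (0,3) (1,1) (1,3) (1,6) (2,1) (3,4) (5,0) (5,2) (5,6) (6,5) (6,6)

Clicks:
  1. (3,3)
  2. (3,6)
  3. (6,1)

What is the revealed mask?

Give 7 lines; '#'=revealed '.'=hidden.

Click 1 (3,3) count=1: revealed 1 new [(3,3)] -> total=1
Click 2 (3,6) count=0: revealed 6 new [(2,5) (2,6) (3,5) (3,6) (4,5) (4,6)] -> total=7
Click 3 (6,1) count=2: revealed 1 new [(6,1)] -> total=8

Answer: .......
.......
.....##
...#.##
.....##
.......
.#.....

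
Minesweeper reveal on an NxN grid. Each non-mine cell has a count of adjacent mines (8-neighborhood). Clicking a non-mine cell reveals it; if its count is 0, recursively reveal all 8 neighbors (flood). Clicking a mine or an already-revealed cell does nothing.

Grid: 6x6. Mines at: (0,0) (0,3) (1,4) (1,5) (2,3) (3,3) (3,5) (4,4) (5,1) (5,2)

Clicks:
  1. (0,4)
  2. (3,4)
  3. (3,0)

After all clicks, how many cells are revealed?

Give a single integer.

Click 1 (0,4) count=3: revealed 1 new [(0,4)] -> total=1
Click 2 (3,4) count=4: revealed 1 new [(3,4)] -> total=2
Click 3 (3,0) count=0: revealed 12 new [(1,0) (1,1) (1,2) (2,0) (2,1) (2,2) (3,0) (3,1) (3,2) (4,0) (4,1) (4,2)] -> total=14

Answer: 14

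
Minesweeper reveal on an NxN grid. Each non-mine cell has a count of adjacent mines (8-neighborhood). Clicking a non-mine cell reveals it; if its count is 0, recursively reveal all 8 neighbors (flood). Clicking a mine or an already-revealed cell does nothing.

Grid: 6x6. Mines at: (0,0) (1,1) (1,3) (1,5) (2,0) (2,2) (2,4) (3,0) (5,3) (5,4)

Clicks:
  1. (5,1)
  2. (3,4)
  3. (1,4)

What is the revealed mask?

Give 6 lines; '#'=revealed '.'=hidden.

Click 1 (5,1) count=0: revealed 6 new [(4,0) (4,1) (4,2) (5,0) (5,1) (5,2)] -> total=6
Click 2 (3,4) count=1: revealed 1 new [(3,4)] -> total=7
Click 3 (1,4) count=3: revealed 1 new [(1,4)] -> total=8

Answer: ......
....#.
......
....#.
###...
###...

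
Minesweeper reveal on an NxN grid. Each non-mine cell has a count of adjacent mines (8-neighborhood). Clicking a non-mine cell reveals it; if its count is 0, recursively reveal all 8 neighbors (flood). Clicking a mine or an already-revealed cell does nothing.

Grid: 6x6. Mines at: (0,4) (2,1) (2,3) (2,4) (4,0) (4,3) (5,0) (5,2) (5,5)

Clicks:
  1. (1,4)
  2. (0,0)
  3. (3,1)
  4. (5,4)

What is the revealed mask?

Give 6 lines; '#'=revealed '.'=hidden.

Answer: ####..
#####.
......
.#....
......
....#.

Derivation:
Click 1 (1,4) count=3: revealed 1 new [(1,4)] -> total=1
Click 2 (0,0) count=0: revealed 8 new [(0,0) (0,1) (0,2) (0,3) (1,0) (1,1) (1,2) (1,3)] -> total=9
Click 3 (3,1) count=2: revealed 1 new [(3,1)] -> total=10
Click 4 (5,4) count=2: revealed 1 new [(5,4)] -> total=11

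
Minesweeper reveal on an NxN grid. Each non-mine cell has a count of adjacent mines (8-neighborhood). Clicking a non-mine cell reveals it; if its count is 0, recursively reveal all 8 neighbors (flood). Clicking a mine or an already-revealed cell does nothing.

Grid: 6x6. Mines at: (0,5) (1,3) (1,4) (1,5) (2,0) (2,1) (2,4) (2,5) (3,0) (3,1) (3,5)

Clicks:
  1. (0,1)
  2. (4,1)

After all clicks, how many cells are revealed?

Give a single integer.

Answer: 7

Derivation:
Click 1 (0,1) count=0: revealed 6 new [(0,0) (0,1) (0,2) (1,0) (1,1) (1,2)] -> total=6
Click 2 (4,1) count=2: revealed 1 new [(4,1)] -> total=7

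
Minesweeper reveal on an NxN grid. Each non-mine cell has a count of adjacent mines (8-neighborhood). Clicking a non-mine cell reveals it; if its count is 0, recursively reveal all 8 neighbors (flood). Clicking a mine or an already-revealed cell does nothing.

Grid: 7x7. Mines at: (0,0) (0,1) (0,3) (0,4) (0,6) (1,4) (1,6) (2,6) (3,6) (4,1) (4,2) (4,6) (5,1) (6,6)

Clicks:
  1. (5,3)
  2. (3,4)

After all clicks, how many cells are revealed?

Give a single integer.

Answer: 17

Derivation:
Click 1 (5,3) count=1: revealed 1 new [(5,3)] -> total=1
Click 2 (3,4) count=0: revealed 16 new [(2,3) (2,4) (2,5) (3,3) (3,4) (3,5) (4,3) (4,4) (4,5) (5,2) (5,4) (5,5) (6,2) (6,3) (6,4) (6,5)] -> total=17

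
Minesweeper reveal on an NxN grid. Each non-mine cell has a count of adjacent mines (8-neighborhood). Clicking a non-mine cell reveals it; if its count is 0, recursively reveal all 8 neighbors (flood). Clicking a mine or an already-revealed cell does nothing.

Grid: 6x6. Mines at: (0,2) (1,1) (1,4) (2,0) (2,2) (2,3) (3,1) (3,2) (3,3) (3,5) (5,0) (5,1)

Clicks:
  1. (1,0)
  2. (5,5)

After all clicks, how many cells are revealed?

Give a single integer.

Answer: 9

Derivation:
Click 1 (1,0) count=2: revealed 1 new [(1,0)] -> total=1
Click 2 (5,5) count=0: revealed 8 new [(4,2) (4,3) (4,4) (4,5) (5,2) (5,3) (5,4) (5,5)] -> total=9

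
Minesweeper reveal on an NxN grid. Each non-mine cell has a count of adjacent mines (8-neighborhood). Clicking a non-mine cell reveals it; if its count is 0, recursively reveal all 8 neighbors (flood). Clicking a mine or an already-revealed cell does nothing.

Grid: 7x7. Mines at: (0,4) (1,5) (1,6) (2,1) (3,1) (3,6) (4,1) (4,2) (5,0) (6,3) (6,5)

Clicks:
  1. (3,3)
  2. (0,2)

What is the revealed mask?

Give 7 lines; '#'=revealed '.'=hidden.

Click 1 (3,3) count=1: revealed 1 new [(3,3)] -> total=1
Click 2 (0,2) count=0: revealed 8 new [(0,0) (0,1) (0,2) (0,3) (1,0) (1,1) (1,2) (1,3)] -> total=9

Answer: ####...
####...
.......
...#...
.......
.......
.......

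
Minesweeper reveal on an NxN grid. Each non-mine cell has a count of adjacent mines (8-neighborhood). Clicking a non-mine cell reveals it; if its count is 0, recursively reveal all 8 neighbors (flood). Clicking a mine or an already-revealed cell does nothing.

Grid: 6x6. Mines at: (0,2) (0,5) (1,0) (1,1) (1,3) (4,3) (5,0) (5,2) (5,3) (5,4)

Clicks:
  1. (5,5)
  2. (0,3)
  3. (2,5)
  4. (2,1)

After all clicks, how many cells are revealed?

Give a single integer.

Answer: 11

Derivation:
Click 1 (5,5) count=1: revealed 1 new [(5,5)] -> total=1
Click 2 (0,3) count=2: revealed 1 new [(0,3)] -> total=2
Click 3 (2,5) count=0: revealed 8 new [(1,4) (1,5) (2,4) (2,5) (3,4) (3,5) (4,4) (4,5)] -> total=10
Click 4 (2,1) count=2: revealed 1 new [(2,1)] -> total=11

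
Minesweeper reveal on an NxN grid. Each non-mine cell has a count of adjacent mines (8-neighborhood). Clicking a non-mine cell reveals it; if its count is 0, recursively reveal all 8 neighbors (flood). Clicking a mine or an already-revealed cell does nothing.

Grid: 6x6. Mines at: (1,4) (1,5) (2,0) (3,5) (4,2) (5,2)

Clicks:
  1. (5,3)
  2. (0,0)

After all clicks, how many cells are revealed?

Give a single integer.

Answer: 15

Derivation:
Click 1 (5,3) count=2: revealed 1 new [(5,3)] -> total=1
Click 2 (0,0) count=0: revealed 14 new [(0,0) (0,1) (0,2) (0,3) (1,0) (1,1) (1,2) (1,3) (2,1) (2,2) (2,3) (3,1) (3,2) (3,3)] -> total=15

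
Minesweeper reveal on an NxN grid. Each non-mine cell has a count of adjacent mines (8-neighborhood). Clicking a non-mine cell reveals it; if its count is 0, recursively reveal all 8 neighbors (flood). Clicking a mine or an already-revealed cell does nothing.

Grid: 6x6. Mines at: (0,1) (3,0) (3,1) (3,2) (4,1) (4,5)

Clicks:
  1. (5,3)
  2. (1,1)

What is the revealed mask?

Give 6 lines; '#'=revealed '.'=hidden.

Answer: ......
.#....
......
......
..###.
..###.

Derivation:
Click 1 (5,3) count=0: revealed 6 new [(4,2) (4,3) (4,4) (5,2) (5,3) (5,4)] -> total=6
Click 2 (1,1) count=1: revealed 1 new [(1,1)] -> total=7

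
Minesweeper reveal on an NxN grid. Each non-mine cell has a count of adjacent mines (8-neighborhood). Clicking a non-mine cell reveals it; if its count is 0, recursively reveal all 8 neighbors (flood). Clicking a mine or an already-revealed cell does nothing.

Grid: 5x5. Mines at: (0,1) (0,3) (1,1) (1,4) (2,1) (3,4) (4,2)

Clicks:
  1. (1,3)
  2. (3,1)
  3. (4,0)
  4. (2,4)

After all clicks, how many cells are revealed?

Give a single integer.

Answer: 6

Derivation:
Click 1 (1,3) count=2: revealed 1 new [(1,3)] -> total=1
Click 2 (3,1) count=2: revealed 1 new [(3,1)] -> total=2
Click 3 (4,0) count=0: revealed 3 new [(3,0) (4,0) (4,1)] -> total=5
Click 4 (2,4) count=2: revealed 1 new [(2,4)] -> total=6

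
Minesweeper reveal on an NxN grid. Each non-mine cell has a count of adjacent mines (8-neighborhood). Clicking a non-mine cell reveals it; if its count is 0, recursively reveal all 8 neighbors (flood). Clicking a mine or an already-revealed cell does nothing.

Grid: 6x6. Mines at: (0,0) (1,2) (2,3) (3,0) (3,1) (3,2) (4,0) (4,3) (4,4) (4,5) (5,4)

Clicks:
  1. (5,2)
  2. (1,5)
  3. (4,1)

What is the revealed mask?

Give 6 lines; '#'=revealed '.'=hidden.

Answer: ...###
...###
....##
....##
.#....
..#...

Derivation:
Click 1 (5,2) count=1: revealed 1 new [(5,2)] -> total=1
Click 2 (1,5) count=0: revealed 10 new [(0,3) (0,4) (0,5) (1,3) (1,4) (1,5) (2,4) (2,5) (3,4) (3,5)] -> total=11
Click 3 (4,1) count=4: revealed 1 new [(4,1)] -> total=12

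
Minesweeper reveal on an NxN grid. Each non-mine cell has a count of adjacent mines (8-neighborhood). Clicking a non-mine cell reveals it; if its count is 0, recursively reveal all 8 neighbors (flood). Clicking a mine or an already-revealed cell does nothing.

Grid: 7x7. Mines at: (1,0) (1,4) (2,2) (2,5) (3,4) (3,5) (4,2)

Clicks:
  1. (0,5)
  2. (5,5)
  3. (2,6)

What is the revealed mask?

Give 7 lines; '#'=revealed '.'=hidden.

Answer: .....#.
.......
##....#
##.....
##.####
#######
#######

Derivation:
Click 1 (0,5) count=1: revealed 1 new [(0,5)] -> total=1
Click 2 (5,5) count=0: revealed 24 new [(2,0) (2,1) (3,0) (3,1) (4,0) (4,1) (4,3) (4,4) (4,5) (4,6) (5,0) (5,1) (5,2) (5,3) (5,4) (5,5) (5,6) (6,0) (6,1) (6,2) (6,3) (6,4) (6,5) (6,6)] -> total=25
Click 3 (2,6) count=2: revealed 1 new [(2,6)] -> total=26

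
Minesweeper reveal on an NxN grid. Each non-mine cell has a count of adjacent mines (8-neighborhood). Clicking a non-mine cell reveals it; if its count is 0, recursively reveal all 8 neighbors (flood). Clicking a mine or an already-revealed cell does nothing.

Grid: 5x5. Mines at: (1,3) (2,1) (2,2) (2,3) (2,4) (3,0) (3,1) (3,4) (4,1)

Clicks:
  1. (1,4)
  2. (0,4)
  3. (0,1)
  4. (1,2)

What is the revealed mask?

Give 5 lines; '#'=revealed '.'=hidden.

Click 1 (1,4) count=3: revealed 1 new [(1,4)] -> total=1
Click 2 (0,4) count=1: revealed 1 new [(0,4)] -> total=2
Click 3 (0,1) count=0: revealed 6 new [(0,0) (0,1) (0,2) (1,0) (1,1) (1,2)] -> total=8
Click 4 (1,2) count=4: revealed 0 new [(none)] -> total=8

Answer: ###.#
###.#
.....
.....
.....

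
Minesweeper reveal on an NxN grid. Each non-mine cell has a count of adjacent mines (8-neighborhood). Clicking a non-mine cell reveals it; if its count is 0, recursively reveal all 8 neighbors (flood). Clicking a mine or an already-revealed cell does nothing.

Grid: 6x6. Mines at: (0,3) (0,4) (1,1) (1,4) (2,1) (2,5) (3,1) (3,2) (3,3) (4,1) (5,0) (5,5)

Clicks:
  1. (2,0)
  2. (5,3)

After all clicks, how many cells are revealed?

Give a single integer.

Answer: 7

Derivation:
Click 1 (2,0) count=3: revealed 1 new [(2,0)] -> total=1
Click 2 (5,3) count=0: revealed 6 new [(4,2) (4,3) (4,4) (5,2) (5,3) (5,4)] -> total=7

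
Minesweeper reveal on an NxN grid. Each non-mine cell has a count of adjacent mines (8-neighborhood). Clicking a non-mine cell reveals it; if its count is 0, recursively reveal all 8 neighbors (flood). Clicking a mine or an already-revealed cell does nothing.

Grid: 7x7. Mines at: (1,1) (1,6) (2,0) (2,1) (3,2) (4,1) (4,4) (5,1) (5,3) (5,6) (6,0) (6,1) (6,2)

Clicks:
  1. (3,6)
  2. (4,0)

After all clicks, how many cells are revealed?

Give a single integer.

Answer: 7

Derivation:
Click 1 (3,6) count=0: revealed 6 new [(2,5) (2,6) (3,5) (3,6) (4,5) (4,6)] -> total=6
Click 2 (4,0) count=2: revealed 1 new [(4,0)] -> total=7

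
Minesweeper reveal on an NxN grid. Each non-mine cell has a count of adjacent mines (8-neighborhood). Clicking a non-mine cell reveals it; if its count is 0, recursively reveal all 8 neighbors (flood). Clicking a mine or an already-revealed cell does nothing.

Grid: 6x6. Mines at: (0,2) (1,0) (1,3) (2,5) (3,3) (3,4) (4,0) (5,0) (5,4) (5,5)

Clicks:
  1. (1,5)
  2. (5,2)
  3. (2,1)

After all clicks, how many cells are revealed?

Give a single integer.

Click 1 (1,5) count=1: revealed 1 new [(1,5)] -> total=1
Click 2 (5,2) count=0: revealed 6 new [(4,1) (4,2) (4,3) (5,1) (5,2) (5,3)] -> total=7
Click 3 (2,1) count=1: revealed 1 new [(2,1)] -> total=8

Answer: 8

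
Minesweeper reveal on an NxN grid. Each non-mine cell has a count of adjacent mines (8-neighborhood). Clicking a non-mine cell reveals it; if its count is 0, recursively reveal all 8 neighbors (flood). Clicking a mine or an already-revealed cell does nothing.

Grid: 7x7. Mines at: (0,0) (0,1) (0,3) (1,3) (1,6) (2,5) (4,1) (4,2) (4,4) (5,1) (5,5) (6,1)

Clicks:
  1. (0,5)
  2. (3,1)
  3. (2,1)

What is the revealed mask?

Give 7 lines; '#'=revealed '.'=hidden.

Click 1 (0,5) count=1: revealed 1 new [(0,5)] -> total=1
Click 2 (3,1) count=2: revealed 1 new [(3,1)] -> total=2
Click 3 (2,1) count=0: revealed 8 new [(1,0) (1,1) (1,2) (2,0) (2,1) (2,2) (3,0) (3,2)] -> total=10

Answer: .....#.
###....
###....
###....
.......
.......
.......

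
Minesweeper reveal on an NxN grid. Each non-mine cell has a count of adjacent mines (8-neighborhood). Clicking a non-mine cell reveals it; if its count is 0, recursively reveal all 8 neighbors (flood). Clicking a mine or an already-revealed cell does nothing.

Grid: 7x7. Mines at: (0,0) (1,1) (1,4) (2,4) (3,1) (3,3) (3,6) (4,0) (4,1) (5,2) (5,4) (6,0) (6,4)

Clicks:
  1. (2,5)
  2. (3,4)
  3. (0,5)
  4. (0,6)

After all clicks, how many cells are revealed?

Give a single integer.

Answer: 7

Derivation:
Click 1 (2,5) count=3: revealed 1 new [(2,5)] -> total=1
Click 2 (3,4) count=2: revealed 1 new [(3,4)] -> total=2
Click 3 (0,5) count=1: revealed 1 new [(0,5)] -> total=3
Click 4 (0,6) count=0: revealed 4 new [(0,6) (1,5) (1,6) (2,6)] -> total=7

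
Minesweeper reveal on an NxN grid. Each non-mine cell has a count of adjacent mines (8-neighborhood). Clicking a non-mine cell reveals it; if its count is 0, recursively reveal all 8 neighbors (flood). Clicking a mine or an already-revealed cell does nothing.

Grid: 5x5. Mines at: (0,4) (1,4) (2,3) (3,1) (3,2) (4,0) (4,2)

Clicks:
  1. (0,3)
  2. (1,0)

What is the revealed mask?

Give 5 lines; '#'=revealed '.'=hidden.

Answer: ####.
####.
###..
.....
.....

Derivation:
Click 1 (0,3) count=2: revealed 1 new [(0,3)] -> total=1
Click 2 (1,0) count=0: revealed 10 new [(0,0) (0,1) (0,2) (1,0) (1,1) (1,2) (1,3) (2,0) (2,1) (2,2)] -> total=11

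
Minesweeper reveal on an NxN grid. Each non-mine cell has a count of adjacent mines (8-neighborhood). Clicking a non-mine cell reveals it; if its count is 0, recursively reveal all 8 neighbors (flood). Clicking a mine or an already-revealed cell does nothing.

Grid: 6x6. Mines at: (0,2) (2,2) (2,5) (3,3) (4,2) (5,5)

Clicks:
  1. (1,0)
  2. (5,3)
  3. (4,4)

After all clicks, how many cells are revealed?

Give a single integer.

Answer: 14

Derivation:
Click 1 (1,0) count=0: revealed 12 new [(0,0) (0,1) (1,0) (1,1) (2,0) (2,1) (3,0) (3,1) (4,0) (4,1) (5,0) (5,1)] -> total=12
Click 2 (5,3) count=1: revealed 1 new [(5,3)] -> total=13
Click 3 (4,4) count=2: revealed 1 new [(4,4)] -> total=14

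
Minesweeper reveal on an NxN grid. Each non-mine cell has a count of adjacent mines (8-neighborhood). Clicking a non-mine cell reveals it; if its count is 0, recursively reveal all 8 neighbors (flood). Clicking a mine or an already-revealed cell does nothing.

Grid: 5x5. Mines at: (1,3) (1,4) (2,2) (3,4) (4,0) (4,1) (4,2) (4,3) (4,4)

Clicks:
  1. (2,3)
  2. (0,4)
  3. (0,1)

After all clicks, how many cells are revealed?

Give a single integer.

Answer: 12

Derivation:
Click 1 (2,3) count=4: revealed 1 new [(2,3)] -> total=1
Click 2 (0,4) count=2: revealed 1 new [(0,4)] -> total=2
Click 3 (0,1) count=0: revealed 10 new [(0,0) (0,1) (0,2) (1,0) (1,1) (1,2) (2,0) (2,1) (3,0) (3,1)] -> total=12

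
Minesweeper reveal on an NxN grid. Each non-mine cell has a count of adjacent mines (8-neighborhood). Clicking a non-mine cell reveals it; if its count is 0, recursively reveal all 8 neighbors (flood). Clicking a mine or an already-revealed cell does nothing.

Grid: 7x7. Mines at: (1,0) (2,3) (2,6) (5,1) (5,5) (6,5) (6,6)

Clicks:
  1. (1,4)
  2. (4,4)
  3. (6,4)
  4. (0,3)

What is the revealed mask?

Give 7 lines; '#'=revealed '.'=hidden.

Click 1 (1,4) count=1: revealed 1 new [(1,4)] -> total=1
Click 2 (4,4) count=1: revealed 1 new [(4,4)] -> total=2
Click 3 (6,4) count=2: revealed 1 new [(6,4)] -> total=3
Click 4 (0,3) count=0: revealed 11 new [(0,1) (0,2) (0,3) (0,4) (0,5) (0,6) (1,1) (1,2) (1,3) (1,5) (1,6)] -> total=14

Answer: .######
.######
.......
.......
....#..
.......
....#..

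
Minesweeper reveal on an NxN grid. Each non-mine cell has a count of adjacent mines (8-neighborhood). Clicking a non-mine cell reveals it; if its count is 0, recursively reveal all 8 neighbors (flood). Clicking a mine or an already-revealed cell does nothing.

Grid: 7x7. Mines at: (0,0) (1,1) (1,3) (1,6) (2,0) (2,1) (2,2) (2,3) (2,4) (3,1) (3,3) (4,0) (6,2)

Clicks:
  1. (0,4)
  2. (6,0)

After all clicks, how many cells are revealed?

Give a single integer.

Click 1 (0,4) count=1: revealed 1 new [(0,4)] -> total=1
Click 2 (6,0) count=0: revealed 4 new [(5,0) (5,1) (6,0) (6,1)] -> total=5

Answer: 5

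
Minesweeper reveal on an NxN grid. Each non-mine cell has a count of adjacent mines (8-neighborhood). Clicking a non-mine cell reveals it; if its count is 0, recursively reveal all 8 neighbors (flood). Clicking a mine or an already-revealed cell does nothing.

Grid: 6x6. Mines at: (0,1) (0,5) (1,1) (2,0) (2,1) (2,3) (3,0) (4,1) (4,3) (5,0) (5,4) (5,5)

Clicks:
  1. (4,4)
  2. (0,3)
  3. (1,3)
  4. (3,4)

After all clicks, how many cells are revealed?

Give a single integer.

Click 1 (4,4) count=3: revealed 1 new [(4,4)] -> total=1
Click 2 (0,3) count=0: revealed 6 new [(0,2) (0,3) (0,4) (1,2) (1,3) (1,4)] -> total=7
Click 3 (1,3) count=1: revealed 0 new [(none)] -> total=7
Click 4 (3,4) count=2: revealed 1 new [(3,4)] -> total=8

Answer: 8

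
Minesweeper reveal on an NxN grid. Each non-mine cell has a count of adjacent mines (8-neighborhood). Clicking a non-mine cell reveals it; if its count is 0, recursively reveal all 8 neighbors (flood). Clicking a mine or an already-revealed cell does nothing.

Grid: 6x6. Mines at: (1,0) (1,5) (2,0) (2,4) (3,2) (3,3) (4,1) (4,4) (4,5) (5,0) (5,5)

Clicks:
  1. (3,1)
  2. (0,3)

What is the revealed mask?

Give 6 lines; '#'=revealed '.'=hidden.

Click 1 (3,1) count=3: revealed 1 new [(3,1)] -> total=1
Click 2 (0,3) count=0: revealed 11 new [(0,1) (0,2) (0,3) (0,4) (1,1) (1,2) (1,3) (1,4) (2,1) (2,2) (2,3)] -> total=12

Answer: .####.
.####.
.###..
.#....
......
......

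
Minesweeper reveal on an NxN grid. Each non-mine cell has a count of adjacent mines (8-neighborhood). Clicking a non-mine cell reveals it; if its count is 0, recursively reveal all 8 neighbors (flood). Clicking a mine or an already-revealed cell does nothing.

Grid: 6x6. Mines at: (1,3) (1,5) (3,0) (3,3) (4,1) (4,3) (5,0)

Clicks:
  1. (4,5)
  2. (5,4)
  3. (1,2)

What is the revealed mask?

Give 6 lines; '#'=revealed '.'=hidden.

Click 1 (4,5) count=0: revealed 8 new [(2,4) (2,5) (3,4) (3,5) (4,4) (4,5) (5,4) (5,5)] -> total=8
Click 2 (5,4) count=1: revealed 0 new [(none)] -> total=8
Click 3 (1,2) count=1: revealed 1 new [(1,2)] -> total=9

Answer: ......
..#...
....##
....##
....##
....##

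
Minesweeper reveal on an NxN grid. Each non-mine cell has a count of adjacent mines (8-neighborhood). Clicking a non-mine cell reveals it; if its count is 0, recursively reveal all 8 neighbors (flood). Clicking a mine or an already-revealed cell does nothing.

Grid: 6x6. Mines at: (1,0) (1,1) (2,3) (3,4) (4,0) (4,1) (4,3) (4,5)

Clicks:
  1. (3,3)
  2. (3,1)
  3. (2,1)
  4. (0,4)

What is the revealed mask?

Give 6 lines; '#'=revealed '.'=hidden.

Click 1 (3,3) count=3: revealed 1 new [(3,3)] -> total=1
Click 2 (3,1) count=2: revealed 1 new [(3,1)] -> total=2
Click 3 (2,1) count=2: revealed 1 new [(2,1)] -> total=3
Click 4 (0,4) count=0: revealed 10 new [(0,2) (0,3) (0,4) (0,5) (1,2) (1,3) (1,4) (1,5) (2,4) (2,5)] -> total=13

Answer: ..####
..####
.#..##
.#.#..
......
......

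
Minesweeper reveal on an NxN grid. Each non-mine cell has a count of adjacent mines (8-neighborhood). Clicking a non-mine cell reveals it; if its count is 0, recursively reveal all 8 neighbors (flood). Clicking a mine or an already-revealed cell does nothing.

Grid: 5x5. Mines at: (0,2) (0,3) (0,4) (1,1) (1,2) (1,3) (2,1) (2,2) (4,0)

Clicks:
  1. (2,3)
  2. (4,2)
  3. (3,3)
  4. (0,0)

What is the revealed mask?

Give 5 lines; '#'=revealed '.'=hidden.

Answer: #....
.....
...##
.####
.####

Derivation:
Click 1 (2,3) count=3: revealed 1 new [(2,3)] -> total=1
Click 2 (4,2) count=0: revealed 9 new [(2,4) (3,1) (3,2) (3,3) (3,4) (4,1) (4,2) (4,3) (4,4)] -> total=10
Click 3 (3,3) count=1: revealed 0 new [(none)] -> total=10
Click 4 (0,0) count=1: revealed 1 new [(0,0)] -> total=11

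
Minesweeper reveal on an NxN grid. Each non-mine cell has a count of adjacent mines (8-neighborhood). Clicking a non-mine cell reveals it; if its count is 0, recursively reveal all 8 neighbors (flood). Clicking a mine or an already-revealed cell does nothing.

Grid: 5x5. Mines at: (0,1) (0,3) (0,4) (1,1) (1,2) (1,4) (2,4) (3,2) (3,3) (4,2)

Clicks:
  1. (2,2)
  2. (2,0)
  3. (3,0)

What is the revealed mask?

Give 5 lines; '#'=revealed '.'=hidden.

Answer: .....
.....
###..
##...
##...

Derivation:
Click 1 (2,2) count=4: revealed 1 new [(2,2)] -> total=1
Click 2 (2,0) count=1: revealed 1 new [(2,0)] -> total=2
Click 3 (3,0) count=0: revealed 5 new [(2,1) (3,0) (3,1) (4,0) (4,1)] -> total=7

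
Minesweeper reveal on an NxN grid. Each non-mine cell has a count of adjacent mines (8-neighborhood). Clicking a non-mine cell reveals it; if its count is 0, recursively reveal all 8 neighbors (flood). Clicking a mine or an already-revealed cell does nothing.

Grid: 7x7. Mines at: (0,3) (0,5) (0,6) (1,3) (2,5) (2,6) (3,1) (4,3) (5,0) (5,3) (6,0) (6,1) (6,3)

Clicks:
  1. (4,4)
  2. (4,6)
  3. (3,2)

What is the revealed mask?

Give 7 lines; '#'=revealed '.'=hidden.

Click 1 (4,4) count=2: revealed 1 new [(4,4)] -> total=1
Click 2 (4,6) count=0: revealed 11 new [(3,4) (3,5) (3,6) (4,5) (4,6) (5,4) (5,5) (5,6) (6,4) (6,5) (6,6)] -> total=12
Click 3 (3,2) count=2: revealed 1 new [(3,2)] -> total=13

Answer: .......
.......
.......
..#.###
....###
....###
....###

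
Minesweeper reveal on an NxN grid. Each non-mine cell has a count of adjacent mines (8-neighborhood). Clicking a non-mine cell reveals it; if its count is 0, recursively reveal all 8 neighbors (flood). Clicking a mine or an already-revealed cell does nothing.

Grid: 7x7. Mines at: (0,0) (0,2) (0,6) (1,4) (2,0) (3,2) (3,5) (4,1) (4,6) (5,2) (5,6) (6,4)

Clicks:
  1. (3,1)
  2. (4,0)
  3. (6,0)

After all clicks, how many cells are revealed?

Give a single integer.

Click 1 (3,1) count=3: revealed 1 new [(3,1)] -> total=1
Click 2 (4,0) count=1: revealed 1 new [(4,0)] -> total=2
Click 3 (6,0) count=0: revealed 4 new [(5,0) (5,1) (6,0) (6,1)] -> total=6

Answer: 6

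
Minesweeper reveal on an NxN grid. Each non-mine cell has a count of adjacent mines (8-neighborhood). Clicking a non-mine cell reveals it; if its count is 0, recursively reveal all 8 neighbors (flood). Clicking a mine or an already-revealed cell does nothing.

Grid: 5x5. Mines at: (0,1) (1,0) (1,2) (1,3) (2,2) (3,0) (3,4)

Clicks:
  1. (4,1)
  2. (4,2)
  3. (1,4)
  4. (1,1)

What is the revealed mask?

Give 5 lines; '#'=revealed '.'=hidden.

Answer: .....
.#..#
.....
.###.
.###.

Derivation:
Click 1 (4,1) count=1: revealed 1 new [(4,1)] -> total=1
Click 2 (4,2) count=0: revealed 5 new [(3,1) (3,2) (3,3) (4,2) (4,3)] -> total=6
Click 3 (1,4) count=1: revealed 1 new [(1,4)] -> total=7
Click 4 (1,1) count=4: revealed 1 new [(1,1)] -> total=8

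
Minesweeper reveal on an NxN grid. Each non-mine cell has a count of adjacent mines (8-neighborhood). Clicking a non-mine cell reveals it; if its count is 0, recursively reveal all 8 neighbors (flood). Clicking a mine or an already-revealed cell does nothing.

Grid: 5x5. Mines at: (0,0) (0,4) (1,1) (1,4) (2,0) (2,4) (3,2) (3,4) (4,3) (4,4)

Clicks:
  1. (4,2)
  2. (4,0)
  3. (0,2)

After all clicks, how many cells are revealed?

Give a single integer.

Click 1 (4,2) count=2: revealed 1 new [(4,2)] -> total=1
Click 2 (4,0) count=0: revealed 4 new [(3,0) (3,1) (4,0) (4,1)] -> total=5
Click 3 (0,2) count=1: revealed 1 new [(0,2)] -> total=6

Answer: 6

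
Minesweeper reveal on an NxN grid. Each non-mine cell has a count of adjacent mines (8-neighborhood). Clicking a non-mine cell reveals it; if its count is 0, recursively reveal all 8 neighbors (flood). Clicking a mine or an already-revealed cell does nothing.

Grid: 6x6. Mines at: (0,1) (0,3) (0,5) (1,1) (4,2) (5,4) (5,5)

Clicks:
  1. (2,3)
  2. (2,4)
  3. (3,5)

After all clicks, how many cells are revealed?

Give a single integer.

Click 1 (2,3) count=0: revealed 15 new [(1,2) (1,3) (1,4) (1,5) (2,2) (2,3) (2,4) (2,5) (3,2) (3,3) (3,4) (3,5) (4,3) (4,4) (4,5)] -> total=15
Click 2 (2,4) count=0: revealed 0 new [(none)] -> total=15
Click 3 (3,5) count=0: revealed 0 new [(none)] -> total=15

Answer: 15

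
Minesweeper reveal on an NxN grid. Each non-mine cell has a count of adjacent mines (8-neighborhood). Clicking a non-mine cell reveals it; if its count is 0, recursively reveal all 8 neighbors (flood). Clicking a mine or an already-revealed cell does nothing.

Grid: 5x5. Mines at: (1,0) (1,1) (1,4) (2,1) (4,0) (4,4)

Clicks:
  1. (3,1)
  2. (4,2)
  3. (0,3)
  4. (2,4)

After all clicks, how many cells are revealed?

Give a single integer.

Answer: 8

Derivation:
Click 1 (3,1) count=2: revealed 1 new [(3,1)] -> total=1
Click 2 (4,2) count=0: revealed 5 new [(3,2) (3,3) (4,1) (4,2) (4,3)] -> total=6
Click 3 (0,3) count=1: revealed 1 new [(0,3)] -> total=7
Click 4 (2,4) count=1: revealed 1 new [(2,4)] -> total=8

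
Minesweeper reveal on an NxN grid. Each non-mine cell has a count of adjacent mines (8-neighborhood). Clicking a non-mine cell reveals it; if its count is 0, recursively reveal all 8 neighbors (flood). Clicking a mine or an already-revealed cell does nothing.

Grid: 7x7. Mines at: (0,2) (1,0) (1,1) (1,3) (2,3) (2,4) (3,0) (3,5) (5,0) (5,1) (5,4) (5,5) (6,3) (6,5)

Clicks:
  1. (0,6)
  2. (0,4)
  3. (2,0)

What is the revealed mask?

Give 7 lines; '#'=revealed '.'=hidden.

Click 1 (0,6) count=0: revealed 8 new [(0,4) (0,5) (0,6) (1,4) (1,5) (1,6) (2,5) (2,6)] -> total=8
Click 2 (0,4) count=1: revealed 0 new [(none)] -> total=8
Click 3 (2,0) count=3: revealed 1 new [(2,0)] -> total=9

Answer: ....###
....###
#....##
.......
.......
.......
.......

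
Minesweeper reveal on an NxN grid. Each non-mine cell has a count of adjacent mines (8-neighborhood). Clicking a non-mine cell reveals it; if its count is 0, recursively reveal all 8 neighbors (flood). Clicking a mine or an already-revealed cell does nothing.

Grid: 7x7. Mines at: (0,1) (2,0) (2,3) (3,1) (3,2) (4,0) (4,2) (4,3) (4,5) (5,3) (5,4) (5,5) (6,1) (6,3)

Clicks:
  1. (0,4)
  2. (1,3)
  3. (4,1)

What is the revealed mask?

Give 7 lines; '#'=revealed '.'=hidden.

Answer: ..#####
..#####
....###
....###
.#.....
.......
.......

Derivation:
Click 1 (0,4) count=0: revealed 16 new [(0,2) (0,3) (0,4) (0,5) (0,6) (1,2) (1,3) (1,4) (1,5) (1,6) (2,4) (2,5) (2,6) (3,4) (3,5) (3,6)] -> total=16
Click 2 (1,3) count=1: revealed 0 new [(none)] -> total=16
Click 3 (4,1) count=4: revealed 1 new [(4,1)] -> total=17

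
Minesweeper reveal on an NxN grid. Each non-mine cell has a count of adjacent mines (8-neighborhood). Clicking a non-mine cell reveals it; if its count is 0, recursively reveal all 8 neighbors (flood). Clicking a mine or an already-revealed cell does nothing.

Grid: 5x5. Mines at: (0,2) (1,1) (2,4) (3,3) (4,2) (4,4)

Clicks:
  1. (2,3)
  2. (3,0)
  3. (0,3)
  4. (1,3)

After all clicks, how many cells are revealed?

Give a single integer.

Click 1 (2,3) count=2: revealed 1 new [(2,3)] -> total=1
Click 2 (3,0) count=0: revealed 6 new [(2,0) (2,1) (3,0) (3,1) (4,0) (4,1)] -> total=7
Click 3 (0,3) count=1: revealed 1 new [(0,3)] -> total=8
Click 4 (1,3) count=2: revealed 1 new [(1,3)] -> total=9

Answer: 9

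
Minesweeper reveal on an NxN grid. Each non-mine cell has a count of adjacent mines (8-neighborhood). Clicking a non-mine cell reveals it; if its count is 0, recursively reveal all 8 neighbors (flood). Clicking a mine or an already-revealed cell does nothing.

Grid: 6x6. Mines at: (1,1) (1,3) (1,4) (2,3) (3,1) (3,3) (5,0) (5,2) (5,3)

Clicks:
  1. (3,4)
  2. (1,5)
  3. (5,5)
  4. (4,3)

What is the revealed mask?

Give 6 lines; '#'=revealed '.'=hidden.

Click 1 (3,4) count=2: revealed 1 new [(3,4)] -> total=1
Click 2 (1,5) count=1: revealed 1 new [(1,5)] -> total=2
Click 3 (5,5) count=0: revealed 7 new [(2,4) (2,5) (3,5) (4,4) (4,5) (5,4) (5,5)] -> total=9
Click 4 (4,3) count=3: revealed 1 new [(4,3)] -> total=10

Answer: ......
.....#
....##
....##
...###
....##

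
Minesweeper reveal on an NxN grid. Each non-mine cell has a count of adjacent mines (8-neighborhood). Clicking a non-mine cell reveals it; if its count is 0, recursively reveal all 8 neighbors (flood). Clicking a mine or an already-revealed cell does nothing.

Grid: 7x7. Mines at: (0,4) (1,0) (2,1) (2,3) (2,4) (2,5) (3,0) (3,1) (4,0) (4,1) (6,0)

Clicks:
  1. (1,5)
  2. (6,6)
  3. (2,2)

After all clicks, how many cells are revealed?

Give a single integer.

Answer: 24

Derivation:
Click 1 (1,5) count=3: revealed 1 new [(1,5)] -> total=1
Click 2 (6,6) count=0: revealed 22 new [(3,2) (3,3) (3,4) (3,5) (3,6) (4,2) (4,3) (4,4) (4,5) (4,6) (5,1) (5,2) (5,3) (5,4) (5,5) (5,6) (6,1) (6,2) (6,3) (6,4) (6,5) (6,6)] -> total=23
Click 3 (2,2) count=3: revealed 1 new [(2,2)] -> total=24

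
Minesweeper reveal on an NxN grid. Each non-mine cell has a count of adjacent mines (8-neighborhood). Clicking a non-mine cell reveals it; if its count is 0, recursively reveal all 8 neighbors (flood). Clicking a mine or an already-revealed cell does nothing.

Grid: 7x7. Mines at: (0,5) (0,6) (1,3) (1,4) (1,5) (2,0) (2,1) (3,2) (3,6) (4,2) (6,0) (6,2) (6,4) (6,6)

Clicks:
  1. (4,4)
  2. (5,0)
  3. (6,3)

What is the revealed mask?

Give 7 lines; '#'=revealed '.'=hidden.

Answer: .......
.......
...###.
...###.
...###.
#..###.
...#...

Derivation:
Click 1 (4,4) count=0: revealed 12 new [(2,3) (2,4) (2,5) (3,3) (3,4) (3,5) (4,3) (4,4) (4,5) (5,3) (5,4) (5,5)] -> total=12
Click 2 (5,0) count=1: revealed 1 new [(5,0)] -> total=13
Click 3 (6,3) count=2: revealed 1 new [(6,3)] -> total=14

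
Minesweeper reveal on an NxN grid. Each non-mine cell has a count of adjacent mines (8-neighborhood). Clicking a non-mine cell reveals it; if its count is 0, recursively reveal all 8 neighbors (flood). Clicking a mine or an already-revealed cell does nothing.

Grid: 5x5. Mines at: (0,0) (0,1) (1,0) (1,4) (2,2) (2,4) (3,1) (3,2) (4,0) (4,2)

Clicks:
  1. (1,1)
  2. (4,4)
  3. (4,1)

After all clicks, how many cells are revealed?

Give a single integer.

Click 1 (1,1) count=4: revealed 1 new [(1,1)] -> total=1
Click 2 (4,4) count=0: revealed 4 new [(3,3) (3,4) (4,3) (4,4)] -> total=5
Click 3 (4,1) count=4: revealed 1 new [(4,1)] -> total=6

Answer: 6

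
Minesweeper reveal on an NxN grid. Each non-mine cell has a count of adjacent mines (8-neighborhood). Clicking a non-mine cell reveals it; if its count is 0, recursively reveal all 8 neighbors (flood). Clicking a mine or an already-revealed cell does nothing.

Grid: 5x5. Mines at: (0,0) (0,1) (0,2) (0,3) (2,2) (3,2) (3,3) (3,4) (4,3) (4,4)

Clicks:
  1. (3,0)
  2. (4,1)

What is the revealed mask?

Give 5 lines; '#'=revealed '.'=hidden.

Answer: .....
##...
##...
##...
##...

Derivation:
Click 1 (3,0) count=0: revealed 8 new [(1,0) (1,1) (2,0) (2,1) (3,0) (3,1) (4,0) (4,1)] -> total=8
Click 2 (4,1) count=1: revealed 0 new [(none)] -> total=8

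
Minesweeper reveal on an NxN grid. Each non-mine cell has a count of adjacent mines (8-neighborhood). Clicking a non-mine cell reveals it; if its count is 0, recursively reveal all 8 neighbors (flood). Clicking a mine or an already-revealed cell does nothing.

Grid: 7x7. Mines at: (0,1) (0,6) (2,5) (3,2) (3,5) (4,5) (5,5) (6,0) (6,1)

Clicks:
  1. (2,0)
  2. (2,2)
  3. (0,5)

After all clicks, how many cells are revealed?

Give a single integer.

Answer: 12

Derivation:
Click 1 (2,0) count=0: revealed 10 new [(1,0) (1,1) (2,0) (2,1) (3,0) (3,1) (4,0) (4,1) (5,0) (5,1)] -> total=10
Click 2 (2,2) count=1: revealed 1 new [(2,2)] -> total=11
Click 3 (0,5) count=1: revealed 1 new [(0,5)] -> total=12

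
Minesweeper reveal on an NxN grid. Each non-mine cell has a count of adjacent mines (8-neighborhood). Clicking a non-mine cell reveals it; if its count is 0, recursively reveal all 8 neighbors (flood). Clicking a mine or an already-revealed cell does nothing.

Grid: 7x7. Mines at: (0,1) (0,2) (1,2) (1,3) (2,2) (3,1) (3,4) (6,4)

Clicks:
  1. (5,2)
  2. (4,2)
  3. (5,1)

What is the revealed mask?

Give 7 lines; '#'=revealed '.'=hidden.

Click 1 (5,2) count=0: revealed 12 new [(4,0) (4,1) (4,2) (4,3) (5,0) (5,1) (5,2) (5,3) (6,0) (6,1) (6,2) (6,3)] -> total=12
Click 2 (4,2) count=1: revealed 0 new [(none)] -> total=12
Click 3 (5,1) count=0: revealed 0 new [(none)] -> total=12

Answer: .......
.......
.......
.......
####...
####...
####...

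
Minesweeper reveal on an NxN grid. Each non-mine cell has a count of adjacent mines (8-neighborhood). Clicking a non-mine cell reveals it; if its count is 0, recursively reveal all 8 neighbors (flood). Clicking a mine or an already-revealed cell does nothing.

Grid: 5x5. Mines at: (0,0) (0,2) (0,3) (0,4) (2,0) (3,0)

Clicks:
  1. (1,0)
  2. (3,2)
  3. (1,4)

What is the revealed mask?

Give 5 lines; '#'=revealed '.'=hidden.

Click 1 (1,0) count=2: revealed 1 new [(1,0)] -> total=1
Click 2 (3,2) count=0: revealed 16 new [(1,1) (1,2) (1,3) (1,4) (2,1) (2,2) (2,3) (2,4) (3,1) (3,2) (3,3) (3,4) (4,1) (4,2) (4,3) (4,4)] -> total=17
Click 3 (1,4) count=2: revealed 0 new [(none)] -> total=17

Answer: .....
#####
.####
.####
.####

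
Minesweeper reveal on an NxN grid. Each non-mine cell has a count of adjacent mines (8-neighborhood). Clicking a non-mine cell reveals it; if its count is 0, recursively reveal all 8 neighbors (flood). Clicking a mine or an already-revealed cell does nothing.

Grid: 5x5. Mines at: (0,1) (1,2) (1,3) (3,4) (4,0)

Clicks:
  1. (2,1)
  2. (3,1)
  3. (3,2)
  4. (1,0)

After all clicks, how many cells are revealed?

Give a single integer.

Answer: 10

Derivation:
Click 1 (2,1) count=1: revealed 1 new [(2,1)] -> total=1
Click 2 (3,1) count=1: revealed 1 new [(3,1)] -> total=2
Click 3 (3,2) count=0: revealed 7 new [(2,2) (2,3) (3,2) (3,3) (4,1) (4,2) (4,3)] -> total=9
Click 4 (1,0) count=1: revealed 1 new [(1,0)] -> total=10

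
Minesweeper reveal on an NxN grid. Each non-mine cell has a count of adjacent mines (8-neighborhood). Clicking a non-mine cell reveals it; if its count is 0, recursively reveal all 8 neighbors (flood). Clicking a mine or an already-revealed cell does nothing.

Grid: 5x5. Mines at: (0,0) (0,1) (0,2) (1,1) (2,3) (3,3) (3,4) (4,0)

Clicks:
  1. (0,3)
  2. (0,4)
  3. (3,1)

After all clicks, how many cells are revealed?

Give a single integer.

Answer: 5

Derivation:
Click 1 (0,3) count=1: revealed 1 new [(0,3)] -> total=1
Click 2 (0,4) count=0: revealed 3 new [(0,4) (1,3) (1,4)] -> total=4
Click 3 (3,1) count=1: revealed 1 new [(3,1)] -> total=5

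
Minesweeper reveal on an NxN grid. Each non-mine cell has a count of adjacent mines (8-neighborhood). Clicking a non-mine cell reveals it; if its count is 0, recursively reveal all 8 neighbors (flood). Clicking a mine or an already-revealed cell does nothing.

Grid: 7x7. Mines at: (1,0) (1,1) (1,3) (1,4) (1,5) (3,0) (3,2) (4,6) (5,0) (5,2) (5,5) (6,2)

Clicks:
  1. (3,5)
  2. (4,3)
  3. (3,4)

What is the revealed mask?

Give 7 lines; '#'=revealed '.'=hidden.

Answer: .......
.......
...###.
...###.
...###.
.......
.......

Derivation:
Click 1 (3,5) count=1: revealed 1 new [(3,5)] -> total=1
Click 2 (4,3) count=2: revealed 1 new [(4,3)] -> total=2
Click 3 (3,4) count=0: revealed 7 new [(2,3) (2,4) (2,5) (3,3) (3,4) (4,4) (4,5)] -> total=9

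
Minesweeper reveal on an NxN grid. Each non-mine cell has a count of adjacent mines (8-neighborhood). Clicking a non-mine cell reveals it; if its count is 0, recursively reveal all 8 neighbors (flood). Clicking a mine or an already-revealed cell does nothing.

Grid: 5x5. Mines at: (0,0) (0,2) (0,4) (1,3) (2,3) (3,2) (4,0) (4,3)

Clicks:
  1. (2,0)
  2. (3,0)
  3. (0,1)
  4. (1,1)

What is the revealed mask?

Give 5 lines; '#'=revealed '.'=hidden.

Answer: .#...
##...
##...
##...
.....

Derivation:
Click 1 (2,0) count=0: revealed 6 new [(1,0) (1,1) (2,0) (2,1) (3,0) (3,1)] -> total=6
Click 2 (3,0) count=1: revealed 0 new [(none)] -> total=6
Click 3 (0,1) count=2: revealed 1 new [(0,1)] -> total=7
Click 4 (1,1) count=2: revealed 0 new [(none)] -> total=7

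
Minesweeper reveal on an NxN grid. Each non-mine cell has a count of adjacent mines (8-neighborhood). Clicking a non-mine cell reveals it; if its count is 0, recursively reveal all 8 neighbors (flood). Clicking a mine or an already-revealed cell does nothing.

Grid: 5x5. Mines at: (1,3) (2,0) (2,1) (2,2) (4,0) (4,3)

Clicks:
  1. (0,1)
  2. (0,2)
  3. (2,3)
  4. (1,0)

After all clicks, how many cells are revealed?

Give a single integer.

Answer: 7

Derivation:
Click 1 (0,1) count=0: revealed 6 new [(0,0) (0,1) (0,2) (1,0) (1,1) (1,2)] -> total=6
Click 2 (0,2) count=1: revealed 0 new [(none)] -> total=6
Click 3 (2,3) count=2: revealed 1 new [(2,3)] -> total=7
Click 4 (1,0) count=2: revealed 0 new [(none)] -> total=7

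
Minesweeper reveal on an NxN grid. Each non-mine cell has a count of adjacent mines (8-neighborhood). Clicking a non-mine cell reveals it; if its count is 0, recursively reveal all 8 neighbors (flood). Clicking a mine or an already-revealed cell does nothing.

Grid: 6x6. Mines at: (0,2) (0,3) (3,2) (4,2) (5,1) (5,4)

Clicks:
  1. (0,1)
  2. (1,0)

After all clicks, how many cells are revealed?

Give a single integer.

Click 1 (0,1) count=1: revealed 1 new [(0,1)] -> total=1
Click 2 (1,0) count=0: revealed 9 new [(0,0) (1,0) (1,1) (2,0) (2,1) (3,0) (3,1) (4,0) (4,1)] -> total=10

Answer: 10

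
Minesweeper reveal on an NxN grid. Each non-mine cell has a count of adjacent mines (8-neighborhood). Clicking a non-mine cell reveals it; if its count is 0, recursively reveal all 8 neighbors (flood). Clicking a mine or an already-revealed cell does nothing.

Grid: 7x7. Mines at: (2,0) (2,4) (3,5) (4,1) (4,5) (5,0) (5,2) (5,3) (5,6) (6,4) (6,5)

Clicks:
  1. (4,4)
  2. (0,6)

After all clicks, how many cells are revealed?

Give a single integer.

Click 1 (4,4) count=3: revealed 1 new [(4,4)] -> total=1
Click 2 (0,6) count=0: revealed 22 new [(0,0) (0,1) (0,2) (0,3) (0,4) (0,5) (0,6) (1,0) (1,1) (1,2) (1,3) (1,4) (1,5) (1,6) (2,1) (2,2) (2,3) (2,5) (2,6) (3,1) (3,2) (3,3)] -> total=23

Answer: 23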